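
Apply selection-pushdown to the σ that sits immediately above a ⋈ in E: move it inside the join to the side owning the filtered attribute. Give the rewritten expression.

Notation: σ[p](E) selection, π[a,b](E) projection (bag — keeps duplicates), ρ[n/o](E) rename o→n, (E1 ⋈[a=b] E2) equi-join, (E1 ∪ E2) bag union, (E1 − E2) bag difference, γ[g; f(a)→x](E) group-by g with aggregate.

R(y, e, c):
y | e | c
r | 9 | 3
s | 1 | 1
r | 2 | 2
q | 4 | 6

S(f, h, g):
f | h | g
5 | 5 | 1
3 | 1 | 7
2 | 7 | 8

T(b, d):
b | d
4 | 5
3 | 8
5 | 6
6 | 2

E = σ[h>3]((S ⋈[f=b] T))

σ filters on h, owned by the left side.
E' = (σ[h>3](S) ⋈[f=b] T)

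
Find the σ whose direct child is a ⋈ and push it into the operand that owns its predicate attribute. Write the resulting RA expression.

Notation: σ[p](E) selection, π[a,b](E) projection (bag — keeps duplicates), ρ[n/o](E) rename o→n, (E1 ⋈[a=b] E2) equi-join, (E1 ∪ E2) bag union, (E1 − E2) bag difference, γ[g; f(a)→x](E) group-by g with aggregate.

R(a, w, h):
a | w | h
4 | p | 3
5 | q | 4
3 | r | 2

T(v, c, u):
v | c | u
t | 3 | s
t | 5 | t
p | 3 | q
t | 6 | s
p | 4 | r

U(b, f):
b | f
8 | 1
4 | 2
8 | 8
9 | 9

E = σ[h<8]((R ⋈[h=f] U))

σ filters on h, owned by the left side.
E' = (σ[h<8](R) ⋈[h=f] U)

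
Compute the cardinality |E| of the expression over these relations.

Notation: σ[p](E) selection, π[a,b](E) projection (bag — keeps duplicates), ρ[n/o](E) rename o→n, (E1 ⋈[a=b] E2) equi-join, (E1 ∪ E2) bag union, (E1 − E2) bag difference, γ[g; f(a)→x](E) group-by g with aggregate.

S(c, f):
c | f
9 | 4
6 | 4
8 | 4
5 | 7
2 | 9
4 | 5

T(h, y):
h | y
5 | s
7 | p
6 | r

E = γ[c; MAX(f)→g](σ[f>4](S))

Subexpression sizes:
  S → 6
  σ[f>4](S) → 3
  γ[c; MAX(f)→g](σ[f>4](S)) → 3

|E| = 3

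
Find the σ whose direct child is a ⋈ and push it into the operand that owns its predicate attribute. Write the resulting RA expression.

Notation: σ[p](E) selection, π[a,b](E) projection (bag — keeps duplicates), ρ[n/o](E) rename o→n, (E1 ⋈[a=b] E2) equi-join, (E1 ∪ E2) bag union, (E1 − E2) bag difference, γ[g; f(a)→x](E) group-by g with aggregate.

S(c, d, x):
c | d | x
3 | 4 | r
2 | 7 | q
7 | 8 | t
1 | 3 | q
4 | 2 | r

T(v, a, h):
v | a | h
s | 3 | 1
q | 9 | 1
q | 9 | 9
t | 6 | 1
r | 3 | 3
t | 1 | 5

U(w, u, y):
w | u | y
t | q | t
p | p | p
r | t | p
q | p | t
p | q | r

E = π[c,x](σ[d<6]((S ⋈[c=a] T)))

σ filters on d, owned by the left side.
E' = π[c,x]((σ[d<6](S) ⋈[c=a] T))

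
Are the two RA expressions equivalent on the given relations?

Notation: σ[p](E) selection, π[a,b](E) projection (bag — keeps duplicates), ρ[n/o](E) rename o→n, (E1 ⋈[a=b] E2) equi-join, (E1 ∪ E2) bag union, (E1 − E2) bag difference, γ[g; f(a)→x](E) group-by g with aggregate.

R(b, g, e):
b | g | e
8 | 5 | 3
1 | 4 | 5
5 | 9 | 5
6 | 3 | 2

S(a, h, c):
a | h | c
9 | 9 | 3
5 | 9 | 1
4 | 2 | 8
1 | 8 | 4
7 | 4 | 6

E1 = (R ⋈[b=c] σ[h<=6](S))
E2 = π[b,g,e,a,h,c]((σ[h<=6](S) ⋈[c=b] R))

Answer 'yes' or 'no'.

E1 per-node cardinality:
  R → 4
  S → 5
  σ[h<=6](S) → 2
  (R ⋈[b=c] σ[h<=6](S)) → 2
E2 per-node cardinality:
  S → 5
  σ[h<=6](S) → 2
  R → 4
  (σ[h<=6](S) ⋈[c=b] R) → 2
  π[b,g,e,a,h,c]((σ[h<=6](S) ⋈[c=b] R)) → 2

E1 and E2 produce the same multiset:
b | g | e | a | h | c
6 | 3 | 2 | 7 | 4 | 6
8 | 5 | 3 | 4 | 2 | 8

yes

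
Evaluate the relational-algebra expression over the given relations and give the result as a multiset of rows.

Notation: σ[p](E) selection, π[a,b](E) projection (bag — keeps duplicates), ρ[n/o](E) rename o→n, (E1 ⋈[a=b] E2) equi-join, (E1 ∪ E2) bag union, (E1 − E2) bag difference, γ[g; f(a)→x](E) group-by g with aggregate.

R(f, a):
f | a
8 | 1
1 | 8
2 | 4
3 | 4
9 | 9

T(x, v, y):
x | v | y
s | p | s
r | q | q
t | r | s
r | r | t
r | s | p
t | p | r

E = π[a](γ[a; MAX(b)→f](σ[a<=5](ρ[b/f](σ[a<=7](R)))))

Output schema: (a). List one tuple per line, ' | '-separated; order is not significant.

Row counts bottom-up:
  R → 5
  σ[a<=7](R) → 3
  ρ[b/f](σ[a<=7](R)) → 3
  σ[a<=5](ρ[b/f](σ[a<=7](R))) → 3
  γ[a; MAX(b)→f](σ[a<=5](ρ[b/f](σ[a<=7](R)))) → 2
  π[a](γ[a; MAX(b)→f](σ[a<=5](ρ[b/f](σ[a<=7](R))))) → 2

== RESULT ==
a
1
4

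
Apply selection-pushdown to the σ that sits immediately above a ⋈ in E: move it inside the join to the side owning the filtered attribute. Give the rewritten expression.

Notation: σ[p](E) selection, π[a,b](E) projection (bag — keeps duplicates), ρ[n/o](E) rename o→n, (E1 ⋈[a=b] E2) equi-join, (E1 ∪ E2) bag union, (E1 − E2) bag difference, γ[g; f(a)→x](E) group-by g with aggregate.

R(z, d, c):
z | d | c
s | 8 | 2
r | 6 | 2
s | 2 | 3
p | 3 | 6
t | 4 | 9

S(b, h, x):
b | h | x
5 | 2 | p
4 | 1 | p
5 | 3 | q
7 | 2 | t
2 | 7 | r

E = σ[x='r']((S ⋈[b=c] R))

σ filters on x, owned by the left side.
E' = (σ[x='r'](S) ⋈[b=c] R)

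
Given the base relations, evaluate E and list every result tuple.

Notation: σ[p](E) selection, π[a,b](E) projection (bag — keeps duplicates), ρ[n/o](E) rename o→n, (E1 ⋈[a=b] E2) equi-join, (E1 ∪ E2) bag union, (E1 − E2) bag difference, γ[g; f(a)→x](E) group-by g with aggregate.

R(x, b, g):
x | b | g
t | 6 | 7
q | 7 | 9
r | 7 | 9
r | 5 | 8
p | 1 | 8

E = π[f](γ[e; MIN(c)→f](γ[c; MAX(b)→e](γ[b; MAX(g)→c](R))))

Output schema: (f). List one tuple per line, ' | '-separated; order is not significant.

Row counts bottom-up:
  R → 5
  γ[b; MAX(g)→c](R) → 4
  γ[c; MAX(b)→e](γ[b; MAX(g)→c](R)) → 3
  γ[e; MIN(c)→f](γ[c; MAX(b)→e](γ[b; MAX(g)→c](R))) → 3
  π[f](γ[e; MIN(c)→f](γ[c; MAX(b)→e](γ[b; MAX(g)→c](R)))) → 3

== RESULT ==
f
7
8
9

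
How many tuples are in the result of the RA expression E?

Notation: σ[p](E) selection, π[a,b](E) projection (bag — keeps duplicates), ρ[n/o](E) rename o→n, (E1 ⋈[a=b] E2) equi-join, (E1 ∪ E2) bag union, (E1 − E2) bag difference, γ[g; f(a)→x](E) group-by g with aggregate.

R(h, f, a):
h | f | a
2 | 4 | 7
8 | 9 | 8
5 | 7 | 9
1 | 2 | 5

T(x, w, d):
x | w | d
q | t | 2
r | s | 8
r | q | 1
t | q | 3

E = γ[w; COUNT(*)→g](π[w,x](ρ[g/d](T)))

Row counts bottom-up:
  T → 4
  ρ[g/d](T) → 4
  π[w,x](ρ[g/d](T)) → 4
  γ[w; COUNT(*)→g](π[w,x](ρ[g/d](T))) → 3

|E| = 3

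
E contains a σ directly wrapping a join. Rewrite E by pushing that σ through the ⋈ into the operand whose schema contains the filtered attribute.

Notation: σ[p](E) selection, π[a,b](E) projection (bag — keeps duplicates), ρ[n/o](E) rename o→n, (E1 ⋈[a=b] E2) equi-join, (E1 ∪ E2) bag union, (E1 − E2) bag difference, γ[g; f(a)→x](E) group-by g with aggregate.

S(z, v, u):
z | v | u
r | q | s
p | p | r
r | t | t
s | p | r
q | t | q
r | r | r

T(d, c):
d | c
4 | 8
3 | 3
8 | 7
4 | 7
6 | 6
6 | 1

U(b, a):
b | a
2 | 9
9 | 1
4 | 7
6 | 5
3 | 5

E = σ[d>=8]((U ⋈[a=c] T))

σ filters on d, owned by the right side.
E' = (U ⋈[a=c] σ[d>=8](T))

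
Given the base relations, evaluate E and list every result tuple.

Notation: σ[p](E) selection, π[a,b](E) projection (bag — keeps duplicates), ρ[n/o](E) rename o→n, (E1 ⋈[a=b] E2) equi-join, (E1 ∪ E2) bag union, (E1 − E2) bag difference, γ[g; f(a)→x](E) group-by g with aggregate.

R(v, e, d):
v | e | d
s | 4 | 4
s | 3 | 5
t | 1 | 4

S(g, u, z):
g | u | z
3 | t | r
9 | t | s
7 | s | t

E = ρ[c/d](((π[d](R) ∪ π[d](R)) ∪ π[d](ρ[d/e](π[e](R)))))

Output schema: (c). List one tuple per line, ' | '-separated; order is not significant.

Subexpression sizes:
  R → 3
  π[d](R) → 3
  R → 3
  π[d](R) → 3
  (π[d](R) ∪ π[d](R)) → 6
  R → 3
  π[e](R) → 3
  ρ[d/e](π[e](R)) → 3
  π[d](ρ[d/e](π[e](R))) → 3
  ((π[d](R) ∪ π[d](R)) ∪ π[d](ρ[d/e](π[e](R)))) → 9
  ρ[c/d](((π[d](R) ∪ π[d](R)) ∪ π[d](ρ[d/e](π[e](R))))) → 9

== RESULT ==
c
1
3
4
4
4
4
4
5
5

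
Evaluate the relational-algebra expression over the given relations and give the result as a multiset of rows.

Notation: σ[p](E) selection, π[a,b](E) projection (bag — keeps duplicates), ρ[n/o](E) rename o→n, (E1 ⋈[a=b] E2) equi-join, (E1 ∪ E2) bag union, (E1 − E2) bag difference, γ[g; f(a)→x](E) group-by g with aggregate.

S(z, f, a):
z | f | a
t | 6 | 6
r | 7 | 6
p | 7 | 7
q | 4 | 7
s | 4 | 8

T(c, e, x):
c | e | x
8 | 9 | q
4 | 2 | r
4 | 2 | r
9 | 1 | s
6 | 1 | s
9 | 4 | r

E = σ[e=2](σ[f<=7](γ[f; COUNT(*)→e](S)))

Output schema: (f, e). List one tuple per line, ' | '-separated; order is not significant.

Stepwise |·|:
  S → 5
  γ[f; COUNT(*)→e](S) → 3
  σ[f<=7](γ[f; COUNT(*)→e](S)) → 3
  σ[e=2](σ[f<=7](γ[f; COUNT(*)→e](S))) → 2

== RESULT ==
f | e
4 | 2
7 | 2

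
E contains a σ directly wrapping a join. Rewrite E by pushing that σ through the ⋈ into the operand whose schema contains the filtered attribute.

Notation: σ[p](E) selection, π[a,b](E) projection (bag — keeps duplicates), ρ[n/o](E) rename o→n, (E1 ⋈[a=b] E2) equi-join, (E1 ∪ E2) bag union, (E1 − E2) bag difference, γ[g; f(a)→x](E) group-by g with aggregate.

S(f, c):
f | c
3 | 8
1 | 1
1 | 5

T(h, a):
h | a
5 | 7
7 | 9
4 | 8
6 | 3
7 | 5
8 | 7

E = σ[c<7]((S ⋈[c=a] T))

σ filters on c, owned by the left side.
E' = (σ[c<7](S) ⋈[c=a] T)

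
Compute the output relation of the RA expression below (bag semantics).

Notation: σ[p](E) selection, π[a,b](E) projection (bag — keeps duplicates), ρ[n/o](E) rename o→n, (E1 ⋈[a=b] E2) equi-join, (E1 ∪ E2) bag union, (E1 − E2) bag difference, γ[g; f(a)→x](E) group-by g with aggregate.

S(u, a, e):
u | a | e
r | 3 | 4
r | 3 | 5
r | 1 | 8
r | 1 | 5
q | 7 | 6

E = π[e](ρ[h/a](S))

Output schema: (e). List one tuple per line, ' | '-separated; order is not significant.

Row counts bottom-up:
  S → 5
  ρ[h/a](S) → 5
  π[e](ρ[h/a](S)) → 5

== RESULT ==
e
4
5
5
6
8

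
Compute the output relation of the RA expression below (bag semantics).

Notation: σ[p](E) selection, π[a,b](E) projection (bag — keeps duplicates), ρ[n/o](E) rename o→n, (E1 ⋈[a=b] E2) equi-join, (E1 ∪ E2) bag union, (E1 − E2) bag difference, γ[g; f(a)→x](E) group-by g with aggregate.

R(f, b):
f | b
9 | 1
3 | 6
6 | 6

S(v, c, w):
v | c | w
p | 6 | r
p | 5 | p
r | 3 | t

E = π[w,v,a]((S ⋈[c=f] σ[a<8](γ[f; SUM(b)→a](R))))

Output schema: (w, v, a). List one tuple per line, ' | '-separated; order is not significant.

Row counts bottom-up:
  S → 3
  R → 3
  γ[f; SUM(b)→a](R) → 3
  σ[a<8](γ[f; SUM(b)→a](R)) → 3
  (S ⋈[c=f] σ[a<8](γ[f; SUM(b)→a](R))) → 2
  π[w,v,a]((S ⋈[c=f] σ[a<8](γ[f; SUM(b)→a](R)))) → 2

== RESULT ==
w | v | a
r | p | 6
t | r | 6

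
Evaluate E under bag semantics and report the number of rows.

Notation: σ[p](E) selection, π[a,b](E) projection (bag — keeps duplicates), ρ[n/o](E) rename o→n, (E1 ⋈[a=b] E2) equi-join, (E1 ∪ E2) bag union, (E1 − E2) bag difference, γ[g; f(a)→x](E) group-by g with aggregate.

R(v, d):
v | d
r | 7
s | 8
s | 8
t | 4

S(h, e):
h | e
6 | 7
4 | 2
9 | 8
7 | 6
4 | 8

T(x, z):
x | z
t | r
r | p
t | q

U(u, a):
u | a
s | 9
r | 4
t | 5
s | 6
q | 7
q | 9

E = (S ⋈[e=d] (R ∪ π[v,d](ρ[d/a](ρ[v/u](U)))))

Row counts bottom-up:
  S → 5
  R → 4
  U → 6
  ρ[v/u](U) → 6
  ρ[d/a](ρ[v/u](U)) → 6
  π[v,d](ρ[d/a](ρ[v/u](U))) → 6
  (R ∪ π[v,d](ρ[d/a](ρ[v/u](U)))) → 10
  (S ⋈[e=d] (R ∪ π[v,d](ρ[d/a](ρ[v/u](U))))) → 7

|E| = 7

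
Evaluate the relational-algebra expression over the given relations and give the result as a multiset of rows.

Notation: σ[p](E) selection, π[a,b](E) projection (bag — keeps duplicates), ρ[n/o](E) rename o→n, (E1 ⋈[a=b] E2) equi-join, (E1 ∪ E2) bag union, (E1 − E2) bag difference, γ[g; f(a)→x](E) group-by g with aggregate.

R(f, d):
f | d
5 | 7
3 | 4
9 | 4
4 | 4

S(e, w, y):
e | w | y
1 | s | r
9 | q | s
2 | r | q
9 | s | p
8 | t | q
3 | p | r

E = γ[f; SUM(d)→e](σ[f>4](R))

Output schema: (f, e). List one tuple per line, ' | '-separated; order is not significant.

Stepwise |·|:
  R → 4
  σ[f>4](R) → 2
  γ[f; SUM(d)→e](σ[f>4](R)) → 2

== RESULT ==
f | e
5 | 7
9 | 4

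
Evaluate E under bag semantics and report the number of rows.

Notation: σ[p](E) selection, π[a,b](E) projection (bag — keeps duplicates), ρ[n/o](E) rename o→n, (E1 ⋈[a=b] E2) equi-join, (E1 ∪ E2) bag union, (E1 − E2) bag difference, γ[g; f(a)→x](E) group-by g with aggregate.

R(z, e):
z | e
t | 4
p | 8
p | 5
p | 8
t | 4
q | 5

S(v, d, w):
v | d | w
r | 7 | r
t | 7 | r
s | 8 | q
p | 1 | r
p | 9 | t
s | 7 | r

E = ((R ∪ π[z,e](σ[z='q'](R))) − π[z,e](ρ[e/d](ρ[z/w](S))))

Subexpression sizes:
  R → 6
  R → 6
  σ[z='q'](R) → 1
  π[z,e](σ[z='q'](R)) → 1
  (R ∪ π[z,e](σ[z='q'](R))) → 7
  S → 6
  ρ[z/w](S) → 6
  ρ[e/d](ρ[z/w](S)) → 6
  π[z,e](ρ[e/d](ρ[z/w](S))) → 6
  ((R ∪ π[z,e](σ[z='q'](R))) − π[z,e](ρ[e/d](ρ[z/w](S)))) → 7

|E| = 7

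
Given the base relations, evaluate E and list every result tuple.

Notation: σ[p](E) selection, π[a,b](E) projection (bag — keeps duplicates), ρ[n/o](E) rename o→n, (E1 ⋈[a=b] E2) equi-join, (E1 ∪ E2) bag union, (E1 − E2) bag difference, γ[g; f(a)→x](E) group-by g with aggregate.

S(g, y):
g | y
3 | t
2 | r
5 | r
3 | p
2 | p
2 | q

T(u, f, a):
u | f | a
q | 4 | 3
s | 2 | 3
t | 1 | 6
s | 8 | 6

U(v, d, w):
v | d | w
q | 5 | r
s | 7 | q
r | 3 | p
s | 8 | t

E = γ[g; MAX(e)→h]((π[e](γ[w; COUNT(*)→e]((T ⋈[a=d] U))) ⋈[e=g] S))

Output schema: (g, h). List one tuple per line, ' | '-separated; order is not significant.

Subexpression sizes:
  T → 4
  U → 4
  (T ⋈[a=d] U) → 2
  γ[w; COUNT(*)→e]((T ⋈[a=d] U)) → 1
  π[e](γ[w; COUNT(*)→e]((T ⋈[a=d] U))) → 1
  S → 6
  (π[e](γ[w; COUNT(*)→e]((T ⋈[a=d] U))) ⋈[e=g] S) → 3
  γ[g; MAX(e)→h]((π[e](γ[w; COUNT(*)→e]((T ⋈[a=d] U))) ⋈[e=g] S)) → 1

== RESULT ==
g | h
2 | 2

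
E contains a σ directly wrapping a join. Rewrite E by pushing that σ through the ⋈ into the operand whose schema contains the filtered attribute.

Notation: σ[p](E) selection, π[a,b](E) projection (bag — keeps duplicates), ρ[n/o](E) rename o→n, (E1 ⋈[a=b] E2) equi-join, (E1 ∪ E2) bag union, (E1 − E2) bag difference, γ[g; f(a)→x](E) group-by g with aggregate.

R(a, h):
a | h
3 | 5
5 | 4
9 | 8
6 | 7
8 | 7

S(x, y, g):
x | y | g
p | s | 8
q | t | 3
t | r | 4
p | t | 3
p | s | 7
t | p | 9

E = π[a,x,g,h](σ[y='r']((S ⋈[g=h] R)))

σ filters on y, owned by the left side.
E' = π[a,x,g,h]((σ[y='r'](S) ⋈[g=h] R))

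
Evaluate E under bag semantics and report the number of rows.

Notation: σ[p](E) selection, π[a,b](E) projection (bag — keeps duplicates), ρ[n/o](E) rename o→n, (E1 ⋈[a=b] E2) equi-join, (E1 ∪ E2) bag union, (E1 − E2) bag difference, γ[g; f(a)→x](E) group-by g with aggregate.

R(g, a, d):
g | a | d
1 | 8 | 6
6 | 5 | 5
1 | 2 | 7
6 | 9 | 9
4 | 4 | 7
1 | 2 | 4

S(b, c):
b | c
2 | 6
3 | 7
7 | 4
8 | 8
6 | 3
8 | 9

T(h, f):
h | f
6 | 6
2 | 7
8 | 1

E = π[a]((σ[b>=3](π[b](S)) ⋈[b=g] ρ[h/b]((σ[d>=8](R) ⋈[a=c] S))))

Stepwise |·|:
  S → 6
  π[b](S) → 6
  σ[b>=3](π[b](S)) → 5
  R → 6
  σ[d>=8](R) → 1
  S → 6
  (σ[d>=8](R) ⋈[a=c] S) → 1
  ρ[h/b]((σ[d>=8](R) ⋈[a=c] S)) → 1
  (σ[b>=3](π[b](S)) ⋈[b=g] ρ[h/b]((σ[d>=8](R) ⋈[a=c] S))) → 1
  π[a]((σ[b>=3](π[b](S)) ⋈[b=g] ρ[h/b]((σ[d>=8](R) ⋈[a=c] S)))) → 1

|E| = 1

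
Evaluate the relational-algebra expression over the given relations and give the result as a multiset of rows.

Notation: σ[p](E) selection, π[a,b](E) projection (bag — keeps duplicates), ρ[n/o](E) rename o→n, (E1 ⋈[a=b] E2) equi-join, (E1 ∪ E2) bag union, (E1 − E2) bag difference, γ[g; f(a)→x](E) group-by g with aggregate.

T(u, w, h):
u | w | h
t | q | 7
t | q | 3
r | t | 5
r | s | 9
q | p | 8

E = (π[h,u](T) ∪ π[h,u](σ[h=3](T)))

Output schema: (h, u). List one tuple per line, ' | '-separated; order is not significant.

Row counts bottom-up:
  T → 5
  π[h,u](T) → 5
  T → 5
  σ[h=3](T) → 1
  π[h,u](σ[h=3](T)) → 1
  (π[h,u](T) ∪ π[h,u](σ[h=3](T))) → 6

== RESULT ==
h | u
3 | t
3 | t
5 | r
7 | t
8 | q
9 | r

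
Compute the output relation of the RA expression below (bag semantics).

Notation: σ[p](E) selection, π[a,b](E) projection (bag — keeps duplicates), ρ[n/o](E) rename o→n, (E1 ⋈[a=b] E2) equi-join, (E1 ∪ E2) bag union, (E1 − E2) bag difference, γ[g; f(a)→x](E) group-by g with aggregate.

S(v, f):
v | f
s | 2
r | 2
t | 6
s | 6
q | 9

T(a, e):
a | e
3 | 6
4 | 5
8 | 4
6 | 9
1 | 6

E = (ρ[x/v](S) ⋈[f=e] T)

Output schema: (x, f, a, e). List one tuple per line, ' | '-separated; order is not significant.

Stepwise |·|:
  S → 5
  ρ[x/v](S) → 5
  T → 5
  (ρ[x/v](S) ⋈[f=e] T) → 5

== RESULT ==
x | f | a | e
q | 9 | 6 | 9
s | 6 | 1 | 6
s | 6 | 3 | 6
t | 6 | 1 | 6
t | 6 | 3 | 6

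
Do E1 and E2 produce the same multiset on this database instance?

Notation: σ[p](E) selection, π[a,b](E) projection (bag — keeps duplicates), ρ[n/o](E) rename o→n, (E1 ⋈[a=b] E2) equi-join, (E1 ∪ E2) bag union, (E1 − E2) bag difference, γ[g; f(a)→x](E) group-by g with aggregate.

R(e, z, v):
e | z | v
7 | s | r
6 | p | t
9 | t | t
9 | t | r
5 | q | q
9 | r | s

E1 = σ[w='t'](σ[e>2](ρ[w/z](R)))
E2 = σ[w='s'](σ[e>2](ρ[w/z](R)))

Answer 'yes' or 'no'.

E1 subexpression sizes:
  R → 6
  ρ[w/z](R) → 6
  σ[e>2](ρ[w/z](R)) → 6
  σ[w='t'](σ[e>2](ρ[w/z](R))) → 2
E2 subexpression sizes:
  R → 6
  ρ[w/z](R) → 6
  σ[e>2](ρ[w/z](R)) → 6
  σ[w='s'](σ[e>2](ρ[w/z](R))) → 1

E1 result:
e | w | v
9 | t | r
9 | t | t
E2 result:
e | w | v
7 | s | r
Witness: (9, 't', 't') appears 1× in E1 but 0× in E2.

no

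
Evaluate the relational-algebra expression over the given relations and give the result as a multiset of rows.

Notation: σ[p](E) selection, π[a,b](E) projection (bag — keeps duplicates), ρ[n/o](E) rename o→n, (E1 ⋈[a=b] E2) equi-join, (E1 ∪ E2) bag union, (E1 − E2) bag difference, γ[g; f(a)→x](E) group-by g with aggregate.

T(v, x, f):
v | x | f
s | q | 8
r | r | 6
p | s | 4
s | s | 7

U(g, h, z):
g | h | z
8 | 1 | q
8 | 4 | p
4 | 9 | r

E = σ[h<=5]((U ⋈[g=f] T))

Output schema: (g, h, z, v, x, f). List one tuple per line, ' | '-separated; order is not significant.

Per-node cardinality:
  U → 3
  T → 4
  (U ⋈[g=f] T) → 3
  σ[h<=5]((U ⋈[g=f] T)) → 2

== RESULT ==
g | h | z | v | x | f
8 | 1 | q | s | q | 8
8 | 4 | p | s | q | 8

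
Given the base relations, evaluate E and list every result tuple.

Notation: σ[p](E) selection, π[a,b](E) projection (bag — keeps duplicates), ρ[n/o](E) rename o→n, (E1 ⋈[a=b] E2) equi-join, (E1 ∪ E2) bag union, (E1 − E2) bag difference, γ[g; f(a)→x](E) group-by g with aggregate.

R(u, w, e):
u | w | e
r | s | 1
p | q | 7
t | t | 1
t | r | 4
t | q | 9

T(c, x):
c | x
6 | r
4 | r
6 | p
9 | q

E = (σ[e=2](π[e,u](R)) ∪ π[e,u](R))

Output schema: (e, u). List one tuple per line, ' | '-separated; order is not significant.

Row counts bottom-up:
  R → 5
  π[e,u](R) → 5
  σ[e=2](π[e,u](R)) → 0
  R → 5
  π[e,u](R) → 5
  (σ[e=2](π[e,u](R)) ∪ π[e,u](R)) → 5

== RESULT ==
e | u
1 | r
1 | t
4 | t
7 | p
9 | t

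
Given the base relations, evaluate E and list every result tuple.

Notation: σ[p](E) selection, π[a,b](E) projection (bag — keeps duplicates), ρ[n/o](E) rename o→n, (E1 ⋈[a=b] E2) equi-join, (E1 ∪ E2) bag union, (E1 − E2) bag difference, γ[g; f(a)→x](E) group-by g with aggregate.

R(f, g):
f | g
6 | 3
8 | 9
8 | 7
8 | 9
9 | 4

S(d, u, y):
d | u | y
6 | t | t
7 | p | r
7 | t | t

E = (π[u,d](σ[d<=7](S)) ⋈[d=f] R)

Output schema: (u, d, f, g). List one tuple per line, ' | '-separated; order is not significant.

Subexpression sizes:
  S → 3
  σ[d<=7](S) → 3
  π[u,d](σ[d<=7](S)) → 3
  R → 5
  (π[u,d](σ[d<=7](S)) ⋈[d=f] R) → 1

== RESULT ==
u | d | f | g
t | 6 | 6 | 3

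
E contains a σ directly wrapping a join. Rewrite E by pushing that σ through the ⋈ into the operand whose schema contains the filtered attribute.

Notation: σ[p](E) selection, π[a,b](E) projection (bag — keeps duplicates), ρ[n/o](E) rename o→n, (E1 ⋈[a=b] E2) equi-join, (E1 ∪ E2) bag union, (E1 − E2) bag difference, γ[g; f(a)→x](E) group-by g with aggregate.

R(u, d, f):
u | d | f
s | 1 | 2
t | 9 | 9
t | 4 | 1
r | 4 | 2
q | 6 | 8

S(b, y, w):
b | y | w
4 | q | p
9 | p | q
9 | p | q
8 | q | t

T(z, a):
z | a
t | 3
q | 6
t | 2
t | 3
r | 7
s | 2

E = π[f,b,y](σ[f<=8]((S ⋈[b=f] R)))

σ filters on f, owned by the right side.
E' = π[f,b,y]((S ⋈[b=f] σ[f<=8](R)))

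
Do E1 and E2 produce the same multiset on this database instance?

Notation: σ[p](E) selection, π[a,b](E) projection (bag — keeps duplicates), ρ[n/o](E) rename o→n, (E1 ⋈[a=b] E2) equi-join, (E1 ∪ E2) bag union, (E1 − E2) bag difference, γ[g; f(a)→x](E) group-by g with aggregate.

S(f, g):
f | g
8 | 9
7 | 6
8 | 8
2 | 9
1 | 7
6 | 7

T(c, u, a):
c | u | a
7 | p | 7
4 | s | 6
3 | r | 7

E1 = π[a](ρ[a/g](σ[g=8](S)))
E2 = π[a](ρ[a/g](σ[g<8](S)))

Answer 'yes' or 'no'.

E1 row counts bottom-up:
  S → 6
  σ[g=8](S) → 1
  ρ[a/g](σ[g=8](S)) → 1
  π[a](ρ[a/g](σ[g=8](S))) → 1
E2 row counts bottom-up:
  S → 6
  σ[g<8](S) → 3
  ρ[a/g](σ[g<8](S)) → 3
  π[a](ρ[a/g](σ[g<8](S))) → 3

E1 result:
a
8
E2 result:
a
6
7
7
Witness: (6,) appears 0× in E1 but 1× in E2.

no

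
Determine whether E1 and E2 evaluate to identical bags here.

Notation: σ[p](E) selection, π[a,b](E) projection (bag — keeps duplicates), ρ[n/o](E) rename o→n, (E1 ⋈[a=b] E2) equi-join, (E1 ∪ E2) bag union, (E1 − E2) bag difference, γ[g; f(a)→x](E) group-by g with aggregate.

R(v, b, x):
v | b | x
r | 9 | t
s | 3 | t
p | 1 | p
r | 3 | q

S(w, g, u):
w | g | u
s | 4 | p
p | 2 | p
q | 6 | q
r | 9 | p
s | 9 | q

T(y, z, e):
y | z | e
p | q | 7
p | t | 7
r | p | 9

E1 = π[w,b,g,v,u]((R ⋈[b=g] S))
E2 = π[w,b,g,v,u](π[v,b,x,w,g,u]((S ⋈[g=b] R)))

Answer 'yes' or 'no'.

E1 stepwise |·|:
  R → 4
  S → 5
  (R ⋈[b=g] S) → 2
  π[w,b,g,v,u]((R ⋈[b=g] S)) → 2
E2 stepwise |·|:
  S → 5
  R → 4
  (S ⋈[g=b] R) → 2
  π[v,b,x,w,g,u]((S ⋈[g=b] R)) → 2
  π[w,b,g,v,u](π[v,b,x,w,g,u]((S ⋈[g=b] R))) → 2

E1 and E2 produce the same multiset:
w | b | g | v | u
r | 9 | 9 | r | p
s | 9 | 9 | r | q

yes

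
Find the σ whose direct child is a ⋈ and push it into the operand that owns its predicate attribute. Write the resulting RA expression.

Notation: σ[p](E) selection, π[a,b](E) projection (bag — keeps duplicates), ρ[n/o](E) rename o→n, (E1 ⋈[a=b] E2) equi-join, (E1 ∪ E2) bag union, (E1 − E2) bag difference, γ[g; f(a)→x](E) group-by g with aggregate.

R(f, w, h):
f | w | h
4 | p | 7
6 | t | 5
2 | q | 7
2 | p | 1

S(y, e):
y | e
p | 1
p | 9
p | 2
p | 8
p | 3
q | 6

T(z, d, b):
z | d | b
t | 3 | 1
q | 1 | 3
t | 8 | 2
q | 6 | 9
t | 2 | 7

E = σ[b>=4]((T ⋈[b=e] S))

σ filters on b, owned by the left side.
E' = (σ[b>=4](T) ⋈[b=e] S)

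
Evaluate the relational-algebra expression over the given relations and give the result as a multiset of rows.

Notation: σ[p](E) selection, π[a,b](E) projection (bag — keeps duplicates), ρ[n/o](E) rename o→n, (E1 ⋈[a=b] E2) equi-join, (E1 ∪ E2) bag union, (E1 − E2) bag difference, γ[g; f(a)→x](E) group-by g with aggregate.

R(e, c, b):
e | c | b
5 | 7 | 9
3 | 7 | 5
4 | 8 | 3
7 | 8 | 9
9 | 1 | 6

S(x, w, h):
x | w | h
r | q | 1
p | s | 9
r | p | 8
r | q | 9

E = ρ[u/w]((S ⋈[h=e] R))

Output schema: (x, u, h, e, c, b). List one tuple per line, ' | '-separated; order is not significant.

Row counts bottom-up:
  S → 4
  R → 5
  (S ⋈[h=e] R) → 2
  ρ[u/w]((S ⋈[h=e] R)) → 2

== RESULT ==
x | u | h | e | c | b
p | s | 9 | 9 | 1 | 6
r | q | 9 | 9 | 1 | 6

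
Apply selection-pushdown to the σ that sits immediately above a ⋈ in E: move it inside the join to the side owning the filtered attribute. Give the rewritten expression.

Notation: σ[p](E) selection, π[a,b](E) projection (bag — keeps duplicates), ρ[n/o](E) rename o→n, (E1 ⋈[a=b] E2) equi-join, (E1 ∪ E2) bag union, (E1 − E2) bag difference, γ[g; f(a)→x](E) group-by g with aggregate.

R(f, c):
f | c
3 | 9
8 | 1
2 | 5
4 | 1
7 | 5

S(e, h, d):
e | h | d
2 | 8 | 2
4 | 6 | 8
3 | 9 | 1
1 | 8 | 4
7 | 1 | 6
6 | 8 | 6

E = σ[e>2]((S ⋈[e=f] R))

σ filters on e, owned by the left side.
E' = (σ[e>2](S) ⋈[e=f] R)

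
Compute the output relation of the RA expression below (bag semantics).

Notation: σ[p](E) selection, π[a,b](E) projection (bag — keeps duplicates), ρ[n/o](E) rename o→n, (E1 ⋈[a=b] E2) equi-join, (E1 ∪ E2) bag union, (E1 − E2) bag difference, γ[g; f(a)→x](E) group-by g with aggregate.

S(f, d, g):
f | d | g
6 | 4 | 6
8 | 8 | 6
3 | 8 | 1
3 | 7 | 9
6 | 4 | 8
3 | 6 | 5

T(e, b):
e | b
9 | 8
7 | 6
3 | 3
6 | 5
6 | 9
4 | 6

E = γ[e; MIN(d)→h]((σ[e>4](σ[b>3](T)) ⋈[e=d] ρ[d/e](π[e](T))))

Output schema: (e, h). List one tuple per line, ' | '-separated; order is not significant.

Row counts bottom-up:
  T → 6
  σ[b>3](T) → 5
  σ[e>4](σ[b>3](T)) → 4
  T → 6
  π[e](T) → 6
  ρ[d/e](π[e](T)) → 6
  (σ[e>4](σ[b>3](T)) ⋈[e=d] ρ[d/e](π[e](T))) → 6
  γ[e; MIN(d)→h]((σ[e>4](σ[b>3](T)) ⋈[e=d] ρ[d/e](π[e](T)))) → 3

== RESULT ==
e | h
6 | 6
7 | 7
9 | 9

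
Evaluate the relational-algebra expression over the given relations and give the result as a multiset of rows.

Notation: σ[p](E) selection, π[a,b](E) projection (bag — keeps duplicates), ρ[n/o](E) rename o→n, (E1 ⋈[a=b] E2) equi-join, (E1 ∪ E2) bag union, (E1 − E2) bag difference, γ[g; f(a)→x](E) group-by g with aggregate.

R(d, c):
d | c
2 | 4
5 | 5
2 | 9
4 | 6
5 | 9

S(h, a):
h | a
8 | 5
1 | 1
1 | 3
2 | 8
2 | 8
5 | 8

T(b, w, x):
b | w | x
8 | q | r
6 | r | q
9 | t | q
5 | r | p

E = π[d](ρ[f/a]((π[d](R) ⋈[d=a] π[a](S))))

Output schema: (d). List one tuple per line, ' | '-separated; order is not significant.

Stepwise |·|:
  R → 5
  π[d](R) → 5
  S → 6
  π[a](S) → 6
  (π[d](R) ⋈[d=a] π[a](S)) → 2
  ρ[f/a]((π[d](R) ⋈[d=a] π[a](S))) → 2
  π[d](ρ[f/a]((π[d](R) ⋈[d=a] π[a](S)))) → 2

== RESULT ==
d
5
5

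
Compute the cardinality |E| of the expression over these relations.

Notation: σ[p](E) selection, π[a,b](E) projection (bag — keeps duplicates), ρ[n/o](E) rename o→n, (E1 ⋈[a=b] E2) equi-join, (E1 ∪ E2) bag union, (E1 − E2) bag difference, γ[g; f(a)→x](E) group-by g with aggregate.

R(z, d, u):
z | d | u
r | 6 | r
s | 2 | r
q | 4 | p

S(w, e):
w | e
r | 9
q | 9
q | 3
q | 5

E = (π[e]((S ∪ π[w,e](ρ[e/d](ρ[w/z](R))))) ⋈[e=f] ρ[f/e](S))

Stepwise |·|:
  S → 4
  R → 3
  ρ[w/z](R) → 3
  ρ[e/d](ρ[w/z](R)) → 3
  π[w,e](ρ[e/d](ρ[w/z](R))) → 3
  (S ∪ π[w,e](ρ[e/d](ρ[w/z](R)))) → 7
  π[e]((S ∪ π[w,e](ρ[e/d](ρ[w/z](R))))) → 7
  S → 4
  ρ[f/e](S) → 4
  (π[e]((S ∪ π[w,e](ρ[e/d](ρ[w/z](R))))) ⋈[e=f] ρ[f/e](S)) → 6

|E| = 6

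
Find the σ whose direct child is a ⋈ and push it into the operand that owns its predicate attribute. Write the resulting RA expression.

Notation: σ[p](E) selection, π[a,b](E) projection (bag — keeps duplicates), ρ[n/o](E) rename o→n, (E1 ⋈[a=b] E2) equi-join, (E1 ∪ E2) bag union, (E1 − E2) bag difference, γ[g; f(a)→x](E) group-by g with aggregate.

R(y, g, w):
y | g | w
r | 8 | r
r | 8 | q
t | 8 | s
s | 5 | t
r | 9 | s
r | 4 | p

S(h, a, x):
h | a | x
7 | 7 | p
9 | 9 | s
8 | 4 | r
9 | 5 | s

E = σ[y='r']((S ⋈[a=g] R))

σ filters on y, owned by the right side.
E' = (S ⋈[a=g] σ[y='r'](R))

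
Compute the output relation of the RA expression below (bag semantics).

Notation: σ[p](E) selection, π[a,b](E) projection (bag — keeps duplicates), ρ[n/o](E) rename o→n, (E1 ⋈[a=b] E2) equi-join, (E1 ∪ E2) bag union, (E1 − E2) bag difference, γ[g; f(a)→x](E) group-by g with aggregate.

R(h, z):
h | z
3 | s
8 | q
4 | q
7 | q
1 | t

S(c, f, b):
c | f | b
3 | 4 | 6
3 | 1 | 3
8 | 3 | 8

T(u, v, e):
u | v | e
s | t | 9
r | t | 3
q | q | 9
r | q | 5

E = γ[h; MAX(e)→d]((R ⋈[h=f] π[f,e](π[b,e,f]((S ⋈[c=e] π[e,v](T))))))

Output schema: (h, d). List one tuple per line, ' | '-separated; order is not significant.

Row counts bottom-up:
  R → 5
  S → 3
  T → 4
  π[e,v](T) → 4
  (S ⋈[c=e] π[e,v](T)) → 2
  π[b,e,f]((S ⋈[c=e] π[e,v](T))) → 2
  π[f,e](π[b,e,f]((S ⋈[c=e] π[e,v](T)))) → 2
  (R ⋈[h=f] π[f,e](π[b,e,f]((S ⋈[c=e] π[e,v](T))))) → 2
  γ[h; MAX(e)→d]((R ⋈[h=f] π[f,e](π[b,e,f]((S ⋈[c=e] π[e,v](T)))))) → 2

== RESULT ==
h | d
1 | 3
4 | 3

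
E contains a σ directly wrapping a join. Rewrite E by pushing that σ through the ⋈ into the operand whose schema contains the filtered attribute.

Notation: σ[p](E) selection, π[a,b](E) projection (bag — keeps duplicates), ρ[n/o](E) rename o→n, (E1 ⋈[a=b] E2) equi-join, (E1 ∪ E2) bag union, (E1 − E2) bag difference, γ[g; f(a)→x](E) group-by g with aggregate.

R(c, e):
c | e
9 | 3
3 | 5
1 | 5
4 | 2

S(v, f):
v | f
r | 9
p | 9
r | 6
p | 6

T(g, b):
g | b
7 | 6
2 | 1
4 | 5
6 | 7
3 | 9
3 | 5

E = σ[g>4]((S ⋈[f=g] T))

σ filters on g, owned by the right side.
E' = (S ⋈[f=g] σ[g>4](T))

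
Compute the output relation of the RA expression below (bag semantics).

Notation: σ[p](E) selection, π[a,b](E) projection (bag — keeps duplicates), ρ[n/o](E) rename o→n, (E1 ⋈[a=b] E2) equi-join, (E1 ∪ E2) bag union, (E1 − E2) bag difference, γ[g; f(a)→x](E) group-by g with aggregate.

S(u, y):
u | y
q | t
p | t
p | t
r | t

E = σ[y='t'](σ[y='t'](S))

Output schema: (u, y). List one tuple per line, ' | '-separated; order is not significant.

Per-node cardinality:
  S → 4
  σ[y='t'](S) → 4
  σ[y='t'](σ[y='t'](S)) → 4

== RESULT ==
u | y
p | t
p | t
q | t
r | t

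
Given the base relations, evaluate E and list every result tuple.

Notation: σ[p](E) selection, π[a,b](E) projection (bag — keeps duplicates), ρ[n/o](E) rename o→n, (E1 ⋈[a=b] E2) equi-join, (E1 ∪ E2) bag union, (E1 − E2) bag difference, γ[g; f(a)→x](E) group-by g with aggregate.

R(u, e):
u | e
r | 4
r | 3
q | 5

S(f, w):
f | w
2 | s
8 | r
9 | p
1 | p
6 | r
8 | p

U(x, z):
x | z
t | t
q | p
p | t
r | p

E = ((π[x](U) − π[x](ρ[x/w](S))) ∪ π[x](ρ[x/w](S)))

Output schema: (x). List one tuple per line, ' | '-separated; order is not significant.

Row counts bottom-up:
  U → 4
  π[x](U) → 4
  S → 6
  ρ[x/w](S) → 6
  π[x](ρ[x/w](S)) → 6
  (π[x](U) − π[x](ρ[x/w](S))) → 2
  S → 6
  ρ[x/w](S) → 6
  π[x](ρ[x/w](S)) → 6
  ((π[x](U) − π[x](ρ[x/w](S))) ∪ π[x](ρ[x/w](S))) → 8

== RESULT ==
x
p
p
p
q
r
r
s
t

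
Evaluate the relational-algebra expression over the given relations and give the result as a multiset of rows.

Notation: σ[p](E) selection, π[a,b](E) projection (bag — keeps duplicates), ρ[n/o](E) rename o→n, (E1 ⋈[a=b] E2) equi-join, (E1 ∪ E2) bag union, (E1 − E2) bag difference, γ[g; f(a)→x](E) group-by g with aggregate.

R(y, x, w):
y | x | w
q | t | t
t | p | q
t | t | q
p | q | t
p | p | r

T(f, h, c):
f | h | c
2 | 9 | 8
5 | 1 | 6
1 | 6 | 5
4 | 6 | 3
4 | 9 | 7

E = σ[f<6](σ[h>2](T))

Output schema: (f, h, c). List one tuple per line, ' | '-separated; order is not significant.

Stepwise |·|:
  T → 5
  σ[h>2](T) → 4
  σ[f<6](σ[h>2](T)) → 4

== RESULT ==
f | h | c
1 | 6 | 5
2 | 9 | 8
4 | 6 | 3
4 | 9 | 7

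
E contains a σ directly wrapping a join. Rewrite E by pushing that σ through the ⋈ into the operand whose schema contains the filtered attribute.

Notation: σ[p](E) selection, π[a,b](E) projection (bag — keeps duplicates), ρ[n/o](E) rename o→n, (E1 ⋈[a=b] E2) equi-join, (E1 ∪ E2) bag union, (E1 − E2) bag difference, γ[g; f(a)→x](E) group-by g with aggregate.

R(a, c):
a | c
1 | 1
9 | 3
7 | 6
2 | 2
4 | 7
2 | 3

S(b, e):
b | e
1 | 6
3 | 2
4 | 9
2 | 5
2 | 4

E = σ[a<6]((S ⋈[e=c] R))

σ filters on a, owned by the right side.
E' = (S ⋈[e=c] σ[a<6](R))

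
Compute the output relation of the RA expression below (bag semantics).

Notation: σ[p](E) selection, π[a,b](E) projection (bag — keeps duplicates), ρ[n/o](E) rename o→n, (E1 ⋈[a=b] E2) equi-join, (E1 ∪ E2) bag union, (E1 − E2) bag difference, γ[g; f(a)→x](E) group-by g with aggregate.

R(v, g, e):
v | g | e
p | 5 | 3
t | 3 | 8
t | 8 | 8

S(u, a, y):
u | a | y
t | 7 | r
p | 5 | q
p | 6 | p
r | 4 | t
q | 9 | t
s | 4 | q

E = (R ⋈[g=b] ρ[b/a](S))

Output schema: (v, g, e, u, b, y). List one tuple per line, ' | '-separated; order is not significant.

Subexpression sizes:
  R → 3
  S → 6
  ρ[b/a](S) → 6
  (R ⋈[g=b] ρ[b/a](S)) → 1

== RESULT ==
v | g | e | u | b | y
p | 5 | 3 | p | 5 | q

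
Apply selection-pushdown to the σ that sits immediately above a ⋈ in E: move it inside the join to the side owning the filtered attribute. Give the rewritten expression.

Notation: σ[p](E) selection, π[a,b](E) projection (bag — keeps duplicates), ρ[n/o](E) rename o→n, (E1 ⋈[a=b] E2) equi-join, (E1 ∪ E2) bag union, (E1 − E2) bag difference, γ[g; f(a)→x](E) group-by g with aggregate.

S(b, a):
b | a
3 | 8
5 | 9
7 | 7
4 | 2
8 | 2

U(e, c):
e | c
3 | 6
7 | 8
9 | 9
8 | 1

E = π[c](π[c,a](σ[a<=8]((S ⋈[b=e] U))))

σ filters on a, owned by the left side.
E' = π[c](π[c,a]((σ[a<=8](S) ⋈[b=e] U)))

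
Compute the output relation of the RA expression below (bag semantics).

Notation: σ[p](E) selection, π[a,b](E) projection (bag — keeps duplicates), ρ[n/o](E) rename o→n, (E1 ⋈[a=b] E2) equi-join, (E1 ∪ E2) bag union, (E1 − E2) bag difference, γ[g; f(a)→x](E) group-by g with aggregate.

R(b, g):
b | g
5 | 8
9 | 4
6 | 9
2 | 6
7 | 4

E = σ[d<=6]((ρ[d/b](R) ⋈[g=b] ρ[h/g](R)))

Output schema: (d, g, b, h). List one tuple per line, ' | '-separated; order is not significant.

Stepwise |·|:
  R → 5
  ρ[d/b](R) → 5
  R → 5
  ρ[h/g](R) → 5
  (ρ[d/b](R) ⋈[g=b] ρ[h/g](R)) → 2
  σ[d<=6]((ρ[d/b](R) ⋈[g=b] ρ[h/g](R))) → 2

== RESULT ==
d | g | b | h
2 | 6 | 6 | 9
6 | 9 | 9 | 4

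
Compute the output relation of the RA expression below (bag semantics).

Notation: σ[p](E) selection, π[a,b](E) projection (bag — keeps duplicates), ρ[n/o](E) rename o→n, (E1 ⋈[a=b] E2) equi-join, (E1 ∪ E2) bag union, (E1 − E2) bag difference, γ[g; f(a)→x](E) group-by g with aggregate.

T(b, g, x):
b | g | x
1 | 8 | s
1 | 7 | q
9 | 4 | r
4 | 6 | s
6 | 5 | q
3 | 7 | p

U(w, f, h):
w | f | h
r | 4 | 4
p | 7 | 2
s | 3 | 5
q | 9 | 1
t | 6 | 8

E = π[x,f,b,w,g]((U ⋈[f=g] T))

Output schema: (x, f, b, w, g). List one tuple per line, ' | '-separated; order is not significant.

Subexpression sizes:
  U → 5
  T → 6
  (U ⋈[f=g] T) → 4
  π[x,f,b,w,g]((U ⋈[f=g] T)) → 4

== RESULT ==
x | f | b | w | g
p | 7 | 3 | p | 7
q | 7 | 1 | p | 7
r | 4 | 9 | r | 4
s | 6 | 4 | t | 6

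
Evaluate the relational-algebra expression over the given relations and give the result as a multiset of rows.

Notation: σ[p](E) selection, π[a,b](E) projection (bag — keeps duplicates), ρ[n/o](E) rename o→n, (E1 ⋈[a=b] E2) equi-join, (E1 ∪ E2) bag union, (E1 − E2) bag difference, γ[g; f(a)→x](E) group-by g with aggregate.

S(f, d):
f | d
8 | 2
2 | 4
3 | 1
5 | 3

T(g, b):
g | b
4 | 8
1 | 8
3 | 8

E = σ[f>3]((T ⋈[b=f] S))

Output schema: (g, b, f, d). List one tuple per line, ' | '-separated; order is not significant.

Per-node cardinality:
  T → 3
  S → 4
  (T ⋈[b=f] S) → 3
  σ[f>3]((T ⋈[b=f] S)) → 3

== RESULT ==
g | b | f | d
1 | 8 | 8 | 2
3 | 8 | 8 | 2
4 | 8 | 8 | 2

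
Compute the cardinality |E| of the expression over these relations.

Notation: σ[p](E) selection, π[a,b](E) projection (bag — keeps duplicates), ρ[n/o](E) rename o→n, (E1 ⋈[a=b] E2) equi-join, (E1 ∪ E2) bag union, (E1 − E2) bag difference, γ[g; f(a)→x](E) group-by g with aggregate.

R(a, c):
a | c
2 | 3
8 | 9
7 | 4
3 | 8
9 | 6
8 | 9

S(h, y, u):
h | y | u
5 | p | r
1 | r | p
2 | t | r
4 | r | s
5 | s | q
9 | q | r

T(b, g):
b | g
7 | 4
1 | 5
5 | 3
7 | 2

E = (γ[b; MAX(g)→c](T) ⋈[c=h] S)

Subexpression sizes:
  T → 4
  γ[b; MAX(g)→c](T) → 3
  S → 6
  (γ[b; MAX(g)→c](T) ⋈[c=h] S) → 3

|E| = 3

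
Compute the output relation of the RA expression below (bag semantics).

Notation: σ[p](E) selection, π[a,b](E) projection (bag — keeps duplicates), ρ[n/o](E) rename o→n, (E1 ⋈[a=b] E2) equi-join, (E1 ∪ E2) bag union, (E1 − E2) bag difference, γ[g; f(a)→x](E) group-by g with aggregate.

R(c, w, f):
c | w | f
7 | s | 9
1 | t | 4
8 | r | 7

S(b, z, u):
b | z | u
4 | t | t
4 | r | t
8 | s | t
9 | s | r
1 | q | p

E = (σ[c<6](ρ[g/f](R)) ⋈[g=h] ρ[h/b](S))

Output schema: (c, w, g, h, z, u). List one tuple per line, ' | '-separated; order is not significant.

Per-node cardinality:
  R → 3
  ρ[g/f](R) → 3
  σ[c<6](ρ[g/f](R)) → 1
  S → 5
  ρ[h/b](S) → 5
  (σ[c<6](ρ[g/f](R)) ⋈[g=h] ρ[h/b](S)) → 2

== RESULT ==
c | w | g | h | z | u
1 | t | 4 | 4 | r | t
1 | t | 4 | 4 | t | t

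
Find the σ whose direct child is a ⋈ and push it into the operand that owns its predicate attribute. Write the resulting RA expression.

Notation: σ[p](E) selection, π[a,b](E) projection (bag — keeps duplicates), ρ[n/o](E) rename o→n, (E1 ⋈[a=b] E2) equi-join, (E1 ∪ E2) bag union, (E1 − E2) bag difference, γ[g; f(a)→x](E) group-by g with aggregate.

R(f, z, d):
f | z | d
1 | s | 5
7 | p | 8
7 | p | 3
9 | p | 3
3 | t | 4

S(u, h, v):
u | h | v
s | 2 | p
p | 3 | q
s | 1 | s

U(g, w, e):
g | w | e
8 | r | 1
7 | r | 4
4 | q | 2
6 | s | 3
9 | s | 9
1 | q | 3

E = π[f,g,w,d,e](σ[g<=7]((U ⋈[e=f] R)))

σ filters on g, owned by the left side.
E' = π[f,g,w,d,e]((σ[g<=7](U) ⋈[e=f] R))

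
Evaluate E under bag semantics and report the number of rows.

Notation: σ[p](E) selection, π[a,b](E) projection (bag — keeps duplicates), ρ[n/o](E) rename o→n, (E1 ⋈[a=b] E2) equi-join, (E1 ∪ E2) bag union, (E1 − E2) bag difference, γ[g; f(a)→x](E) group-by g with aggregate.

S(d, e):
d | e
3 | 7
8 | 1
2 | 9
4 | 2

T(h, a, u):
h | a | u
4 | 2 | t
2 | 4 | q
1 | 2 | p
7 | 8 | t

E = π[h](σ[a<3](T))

Subexpression sizes:
  T → 4
  σ[a<3](T) → 2
  π[h](σ[a<3](T)) → 2

|E| = 2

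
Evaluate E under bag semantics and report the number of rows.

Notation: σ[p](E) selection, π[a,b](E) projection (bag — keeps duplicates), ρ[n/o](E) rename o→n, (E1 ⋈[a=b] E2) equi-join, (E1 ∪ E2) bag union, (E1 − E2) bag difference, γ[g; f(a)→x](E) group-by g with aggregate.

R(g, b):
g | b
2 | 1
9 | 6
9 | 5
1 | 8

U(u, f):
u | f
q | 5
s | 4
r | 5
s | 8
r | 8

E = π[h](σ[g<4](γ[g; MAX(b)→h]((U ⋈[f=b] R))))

Row counts bottom-up:
  U → 5
  R → 4
  (U ⋈[f=b] R) → 4
  γ[g; MAX(b)→h]((U ⋈[f=b] R)) → 2
  σ[g<4](γ[g; MAX(b)→h]((U ⋈[f=b] R))) → 1
  π[h](σ[g<4](γ[g; MAX(b)→h]((U ⋈[f=b] R)))) → 1

|E| = 1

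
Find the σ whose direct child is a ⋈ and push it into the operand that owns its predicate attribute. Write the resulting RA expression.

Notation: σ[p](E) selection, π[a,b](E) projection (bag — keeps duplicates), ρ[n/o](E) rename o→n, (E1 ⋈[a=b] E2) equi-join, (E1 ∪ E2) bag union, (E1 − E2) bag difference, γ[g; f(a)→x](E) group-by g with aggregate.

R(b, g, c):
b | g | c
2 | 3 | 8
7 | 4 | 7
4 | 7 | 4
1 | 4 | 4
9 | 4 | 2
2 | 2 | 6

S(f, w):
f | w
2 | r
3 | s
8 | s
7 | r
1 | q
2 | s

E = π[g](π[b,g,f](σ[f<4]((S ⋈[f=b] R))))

σ filters on f, owned by the left side.
E' = π[g](π[b,g,f]((σ[f<4](S) ⋈[f=b] R)))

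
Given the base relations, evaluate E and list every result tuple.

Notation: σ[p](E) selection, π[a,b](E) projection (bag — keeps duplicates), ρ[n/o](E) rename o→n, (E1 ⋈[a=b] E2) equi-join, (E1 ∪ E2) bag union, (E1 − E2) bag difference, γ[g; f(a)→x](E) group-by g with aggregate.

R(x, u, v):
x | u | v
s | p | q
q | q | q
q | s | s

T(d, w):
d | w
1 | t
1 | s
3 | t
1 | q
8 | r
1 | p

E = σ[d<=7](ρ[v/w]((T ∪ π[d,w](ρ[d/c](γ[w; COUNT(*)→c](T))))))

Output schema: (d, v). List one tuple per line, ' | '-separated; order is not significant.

Per-node cardinality:
  T → 6
  T → 6
  γ[w; COUNT(*)→c](T) → 5
  ρ[d/c](γ[w; COUNT(*)→c](T)) → 5
  π[d,w](ρ[d/c](γ[w; COUNT(*)→c](T))) → 5
  (T ∪ π[d,w](ρ[d/c](γ[w; COUNT(*)→c](T)))) → 11
  ρ[v/w]((T ∪ π[d,w](ρ[d/c](γ[w; COUNT(*)→c](T))))) → 11
  σ[d<=7](ρ[v/w]((T ∪ π[d,w](ρ[d/c](γ[w; COUNT(*)→c](T)))))) → 10

== RESULT ==
d | v
1 | p
1 | p
1 | q
1 | q
1 | r
1 | s
1 | s
1 | t
2 | t
3 | t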